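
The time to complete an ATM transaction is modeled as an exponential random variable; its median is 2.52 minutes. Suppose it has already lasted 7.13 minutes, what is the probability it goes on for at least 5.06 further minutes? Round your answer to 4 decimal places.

0.2486

For an exponential, median = ln(2)/λ, so λ = ln 2 / 2.52 = 0.275058 per minute.
The exponential is memoryless, so the remaining time is again Exp(λ): the condition X > 7.13 is irrelevant.
P(X > 5.06) = e^(−1.3918) ≈ 0.2486.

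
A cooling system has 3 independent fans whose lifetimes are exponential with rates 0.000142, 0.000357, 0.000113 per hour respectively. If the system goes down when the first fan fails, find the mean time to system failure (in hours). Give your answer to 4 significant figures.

1634

The time to first failure is exponential with rate Σλ = 0.000142 + 0.000357 + 0.000113 = 0.000612.
E[min] = 1/Σλ = 1/0.000612 = 1633.99 hours.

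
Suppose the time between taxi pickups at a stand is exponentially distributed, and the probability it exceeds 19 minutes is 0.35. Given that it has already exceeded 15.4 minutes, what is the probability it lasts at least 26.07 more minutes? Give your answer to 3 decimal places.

0.237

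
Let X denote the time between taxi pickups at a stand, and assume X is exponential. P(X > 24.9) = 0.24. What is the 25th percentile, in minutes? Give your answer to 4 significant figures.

5.019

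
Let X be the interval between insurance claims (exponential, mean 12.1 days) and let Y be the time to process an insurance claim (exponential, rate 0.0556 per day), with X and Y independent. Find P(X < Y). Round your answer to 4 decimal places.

0.5978

λ_1 = 1/12.1 = 0.0826446, λ_2 = 0.0556.
For independent exponentials, P(X < Y) = λ_1/(λ_1+λ_2) = 0.0826446/0.138245 ≈ 0.5978.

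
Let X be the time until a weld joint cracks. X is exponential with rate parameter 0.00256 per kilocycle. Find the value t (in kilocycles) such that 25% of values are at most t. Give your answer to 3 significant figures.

112

Set 1 − e^(−λt) = 0.25, so t = −ln(0.75)/λ = 0.28768/0.00256 ≈ 112.376 kilocycles.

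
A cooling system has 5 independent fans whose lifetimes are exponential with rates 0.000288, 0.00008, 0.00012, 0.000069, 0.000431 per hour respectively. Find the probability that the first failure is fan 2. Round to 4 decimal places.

The time to first failure is exponential with rate Σλ = 0.000288 + 0.00008 + 0.00012 + 0.000069 + 0.000431 = 0.000988.
P(fan 2 first) = λ_2/Σλ = 0.00008/0.000988 ≈ 0.0810.

0.0810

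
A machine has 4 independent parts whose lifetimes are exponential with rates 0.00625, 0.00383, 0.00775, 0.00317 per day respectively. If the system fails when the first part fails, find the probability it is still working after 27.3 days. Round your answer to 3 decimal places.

0.564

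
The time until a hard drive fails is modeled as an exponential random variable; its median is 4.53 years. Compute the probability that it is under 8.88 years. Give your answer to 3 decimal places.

For an exponential, median = ln(2)/λ, so λ = ln 2 / 4.53 = 0.153013 per year.
P(X ≤ 8.88) = 1 − e^(−λ·8.88) = 1 − e^(−1.3588) ≈ 0.743.

0.743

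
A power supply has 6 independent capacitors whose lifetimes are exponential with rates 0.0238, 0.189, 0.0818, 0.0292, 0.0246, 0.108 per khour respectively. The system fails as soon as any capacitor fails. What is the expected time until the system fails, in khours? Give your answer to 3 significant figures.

The time to first failure is exponential with rate Σλ = 0.0238 + 0.189 + 0.0818 + 0.0292 + 0.0246 + 0.108 = 0.4564.
E[min] = 1/Σλ = 1/0.4564 = 2.19106 khours.

2.19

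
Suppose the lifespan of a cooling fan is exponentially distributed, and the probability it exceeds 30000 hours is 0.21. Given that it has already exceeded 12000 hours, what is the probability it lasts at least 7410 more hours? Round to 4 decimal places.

From e^(−λ·30000) = 0.21, λ = −ln(0.21)/30000 = 0.0000520216.
Memoryless: P(X > 12000+7410 | X > 12000) = P(X > 7410) = e^(−0.0000520216·7410) ≈ 0.6801.

0.6801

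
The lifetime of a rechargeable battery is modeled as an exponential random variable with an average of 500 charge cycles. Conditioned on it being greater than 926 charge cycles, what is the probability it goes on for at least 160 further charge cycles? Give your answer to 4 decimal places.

0.7261

The rate is λ = 1/500 = 0.002 per charge cycle.
The exponential is memoryless, so the remaining time is again Exp(λ): the condition X > 926 is irrelevant.
P(X > 160) = e^(−0.32) ≈ 0.7261.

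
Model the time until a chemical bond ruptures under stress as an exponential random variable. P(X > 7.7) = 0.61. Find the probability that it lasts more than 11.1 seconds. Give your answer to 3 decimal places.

e^(−λ·7.7) = 0.61 ⇒ λ = −ln(0.61)/7.7 = 0.0641943.
P(X > 11.1) = e^(−0.0641943·11.1) = e^(−0.71256) ≈ 0.490.

0.490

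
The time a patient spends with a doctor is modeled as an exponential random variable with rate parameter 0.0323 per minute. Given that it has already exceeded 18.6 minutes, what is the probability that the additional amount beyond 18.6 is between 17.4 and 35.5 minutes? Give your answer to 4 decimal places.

0.2524

Memoryless: the residual past 18.6 is again Exp(λ).
P(17.4 < residual < 35.5) = e^(−λ·17.4) − e^(−λ·35.5) = 0.57006 − 0.31770 ≈ 0.2524.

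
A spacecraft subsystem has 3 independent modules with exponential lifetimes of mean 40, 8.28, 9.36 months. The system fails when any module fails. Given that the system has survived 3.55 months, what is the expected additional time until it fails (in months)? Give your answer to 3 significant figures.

First-failure rate Σλ = 1/40 + 1/8.28 + 1/9.36 = 0.252611.
By memorylessness the expected residual is 1/Σλ = 3.95866 months, regardless of the 3.55 already elapsed.

3.96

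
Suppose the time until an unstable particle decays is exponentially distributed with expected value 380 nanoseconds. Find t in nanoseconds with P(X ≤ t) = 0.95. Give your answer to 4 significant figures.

1138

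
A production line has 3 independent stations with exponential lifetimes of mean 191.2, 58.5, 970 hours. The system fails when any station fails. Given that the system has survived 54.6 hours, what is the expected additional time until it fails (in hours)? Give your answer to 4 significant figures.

42.82

First-failure rate Σλ = 1/191.2 + 1/58.5 + 1/970 = 0.0233551.
By memorylessness the expected residual is 1/Σλ = 42.8173 hours, regardless of the 54.6 already elapsed.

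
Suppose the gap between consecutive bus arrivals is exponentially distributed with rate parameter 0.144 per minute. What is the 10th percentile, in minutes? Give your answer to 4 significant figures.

Set 1 − e^(−λt) = 0.1, so t = −ln(0.9)/λ = 0.10536/0.144 ≈ 0.73167 minutes.

0.7317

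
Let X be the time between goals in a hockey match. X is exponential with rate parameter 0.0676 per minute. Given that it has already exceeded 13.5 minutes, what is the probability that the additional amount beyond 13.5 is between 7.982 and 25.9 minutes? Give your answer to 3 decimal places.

0.409

Memoryless: the residual past 13.5 is again Exp(λ).
P(7.982 < residual < 25.9) = e^(−λ·7.982) − e^(−λ·25.9) = 0.58299 − 0.17363 ≈ 0.409.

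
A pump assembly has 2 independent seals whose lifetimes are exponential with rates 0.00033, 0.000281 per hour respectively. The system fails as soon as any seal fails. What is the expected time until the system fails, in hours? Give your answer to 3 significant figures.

The time to first failure is exponential with rate Σλ = 0.00033 + 0.000281 = 0.000611.
E[min] = 1/Σλ = 1/0.000611 = 1636.66 hours.

1640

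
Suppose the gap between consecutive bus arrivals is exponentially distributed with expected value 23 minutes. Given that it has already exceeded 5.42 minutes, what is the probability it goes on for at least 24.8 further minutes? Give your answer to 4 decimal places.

The rate is λ = 1/23 = 0.0434783 per minute.
P(X > s+t | X > s) = e^(−λ(s+t))/e^(−λs) = e^(−λt), independent of s = 5.42.
P(X > 24.8) = e^(−1.0783) ≈ 0.3402.

0.3402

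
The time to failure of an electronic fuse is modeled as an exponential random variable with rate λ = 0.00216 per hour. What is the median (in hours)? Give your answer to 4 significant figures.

320.9

Set 1 − e^(−λt) = 0.5, so t = −ln(0.5)/λ = 0.69315/0.00216 ≈ 320.901 hours.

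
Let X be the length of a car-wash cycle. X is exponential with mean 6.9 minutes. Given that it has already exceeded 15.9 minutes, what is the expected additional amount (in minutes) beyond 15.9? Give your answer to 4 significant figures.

The rate is λ = 1/6.9 = 0.144928 per minute.
By memorylessness, the remaining amount past any threshold is again Exp(λ) with mean 1/λ = 6.9 minutes.

6.900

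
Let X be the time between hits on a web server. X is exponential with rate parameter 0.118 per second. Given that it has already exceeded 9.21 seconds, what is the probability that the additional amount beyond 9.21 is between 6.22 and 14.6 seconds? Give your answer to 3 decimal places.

0.301

Memoryless: the residual past 9.21 is again Exp(λ).
P(6.22 < residual < 14.6) = e^(−λ·6.22) − e^(−λ·14.6) = 0.48000 − 0.17857 ≈ 0.301.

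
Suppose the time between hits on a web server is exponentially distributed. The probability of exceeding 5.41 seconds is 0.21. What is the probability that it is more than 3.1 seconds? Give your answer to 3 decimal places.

e^(−λ·5.41) = 0.21 ⇒ λ = −ln(0.21)/5.41 = 0.288475.
P(X > 3.1) = e^(−0.288475·3.1) = e^(−0.89427) ≈ 0.409.

0.409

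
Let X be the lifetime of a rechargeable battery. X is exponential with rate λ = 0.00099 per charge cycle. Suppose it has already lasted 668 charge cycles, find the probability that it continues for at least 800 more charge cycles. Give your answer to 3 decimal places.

0.453

The exponential is memoryless, so the remaining time is again Exp(λ): the condition X > 668 is irrelevant.
P(X > 800) = e^(−0.792) ≈ 0.453.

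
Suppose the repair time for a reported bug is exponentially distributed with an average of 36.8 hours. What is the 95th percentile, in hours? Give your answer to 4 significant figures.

110.2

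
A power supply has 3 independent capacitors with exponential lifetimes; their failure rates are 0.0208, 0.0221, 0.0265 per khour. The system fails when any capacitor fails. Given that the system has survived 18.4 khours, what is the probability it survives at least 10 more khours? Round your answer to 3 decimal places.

0.500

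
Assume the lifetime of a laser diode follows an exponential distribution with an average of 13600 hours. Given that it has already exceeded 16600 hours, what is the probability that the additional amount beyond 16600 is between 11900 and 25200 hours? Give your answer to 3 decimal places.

The rate is λ = 1/13600 = 0.0000735294 per hour.
Memoryless: the residual past 16600 is again Exp(λ).
P(11900 < residual < 25200) = e^(−λ·11900) − e^(−λ·25200) = 0.41686 − 0.15678 ≈ 0.260.

0.260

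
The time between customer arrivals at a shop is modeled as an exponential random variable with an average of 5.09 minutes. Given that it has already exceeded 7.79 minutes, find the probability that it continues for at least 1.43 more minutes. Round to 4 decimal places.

0.7551

The rate is λ = 1/5.09 = 0.196464 per minute.
By the memoryless property, P(X > 7.79+1.43 | X > 7.79) = P(X > 1.43).
P(X > 1.43) = e^(−0.28094) ≈ 0.7551.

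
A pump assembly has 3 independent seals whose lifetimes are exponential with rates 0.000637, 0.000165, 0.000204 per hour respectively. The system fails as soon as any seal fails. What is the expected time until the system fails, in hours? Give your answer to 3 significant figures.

994

The time to first failure is exponential with rate Σλ = 0.000637 + 0.000165 + 0.000204 = 0.001006.
E[min] = 1/Σλ = 1/0.001006 = 994.036 hours.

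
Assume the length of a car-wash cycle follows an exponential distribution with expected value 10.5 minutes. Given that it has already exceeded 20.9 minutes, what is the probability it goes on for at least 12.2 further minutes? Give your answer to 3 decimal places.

0.313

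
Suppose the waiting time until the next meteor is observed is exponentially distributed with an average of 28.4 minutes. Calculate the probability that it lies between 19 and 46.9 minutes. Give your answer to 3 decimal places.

The rate is λ = 1/28.4 = 0.0352113 per minute.
P(19 < X < 46.9) = e^(−λ·19) − e^(−λ·46.9) = 0.51221 − 0.19178 ≈ 0.320.

0.320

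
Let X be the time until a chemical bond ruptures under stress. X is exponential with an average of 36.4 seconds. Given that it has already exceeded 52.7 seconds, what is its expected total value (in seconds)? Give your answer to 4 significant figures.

89.10

The rate is λ = 1/36.4 = 0.0274725 per second.
By memorylessness, E[X | X > 52.7] = 52.7 + 1/λ = 52.7 + 36.4 = 89.1 seconds.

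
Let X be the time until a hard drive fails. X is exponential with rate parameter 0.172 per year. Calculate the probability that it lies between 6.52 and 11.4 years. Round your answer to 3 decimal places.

0.185

P(6.52 < X < 11.4) = e^(−λ·6.52) − e^(−λ·11.4) = 0.32581 − 0.14075 ≈ 0.185.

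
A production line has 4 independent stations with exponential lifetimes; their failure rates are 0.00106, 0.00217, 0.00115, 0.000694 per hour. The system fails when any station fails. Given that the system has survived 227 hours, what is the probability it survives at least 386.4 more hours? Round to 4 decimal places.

Time to first failure ~ Exp(Σλ) with Σλ = 0.005074.
By memorylessness, P(T > 227+386.4 | T > 227) = P(T > 386.4) = e^(−0.005074·386.4) ≈ 0.1408.

0.1408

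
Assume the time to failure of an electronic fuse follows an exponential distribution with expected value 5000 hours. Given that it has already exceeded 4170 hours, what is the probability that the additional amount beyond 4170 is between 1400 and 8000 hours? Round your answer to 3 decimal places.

0.554

The rate is λ = 1/5000 = 0.0002 per hour.
Memoryless: the residual past 4170 is again Exp(λ).
P(1400 < residual < 8000) = e^(−λ·1400) − e^(−λ·8000) = 0.75578 − 0.20190 ≈ 0.554.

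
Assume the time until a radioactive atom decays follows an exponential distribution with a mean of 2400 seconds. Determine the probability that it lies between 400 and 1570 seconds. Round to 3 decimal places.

0.327

The rate is λ = 1/2400 = 0.000416667 per second.
P(400 < X < 1570) = e^(−λ·400) − e^(−λ·1570) = 0.84648 − 0.51988 ≈ 0.327.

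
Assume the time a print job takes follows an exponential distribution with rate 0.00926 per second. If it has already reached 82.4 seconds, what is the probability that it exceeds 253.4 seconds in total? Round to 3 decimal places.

0.205

By the memoryless property, P(X > 82.4+171 | X > 82.4) = P(X > 171).
P(X > 171) = e^(−1.5835) ≈ 0.205.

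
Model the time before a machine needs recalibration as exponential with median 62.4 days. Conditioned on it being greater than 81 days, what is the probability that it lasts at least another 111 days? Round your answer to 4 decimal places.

For an exponential, median = ln(2)/λ, so λ = ln 2 / 62.4 = 0.0111081 per day.
The exponential is memoryless, so the remaining time is again Exp(λ): the condition X > 81 is irrelevant.
P(X > 111) = e^(−1.233) ≈ 0.2914.

0.2914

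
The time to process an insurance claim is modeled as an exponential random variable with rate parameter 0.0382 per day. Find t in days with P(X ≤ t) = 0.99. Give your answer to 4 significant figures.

Set 1 − e^(−λt) = 0.99, so t = −ln(0.01)/λ = 4.6052/0.0382 ≈ 120.554 days.

120.6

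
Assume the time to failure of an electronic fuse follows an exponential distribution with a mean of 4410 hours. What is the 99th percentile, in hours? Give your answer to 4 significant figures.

20310

The rate is λ = 1/4410 = 0.000226757 per hour.
Set 1 − e^(−λt) = 0.99, so t = −ln(0.01)/λ = 4.6052/0.000226757 ≈ 20308.8 hours.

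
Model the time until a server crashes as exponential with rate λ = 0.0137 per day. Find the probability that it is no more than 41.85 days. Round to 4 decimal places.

0.4364

P(X ≤ 41.85) = 1 − e^(−λ·41.85) = 1 − e^(−0.57334) ≈ 0.4364.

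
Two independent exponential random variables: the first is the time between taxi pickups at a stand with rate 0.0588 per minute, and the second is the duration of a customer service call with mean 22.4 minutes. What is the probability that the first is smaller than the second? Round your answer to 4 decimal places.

0.5684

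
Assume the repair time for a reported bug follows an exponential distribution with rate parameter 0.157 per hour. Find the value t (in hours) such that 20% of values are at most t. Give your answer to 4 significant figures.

1.421

Set 1 − e^(−λt) = 0.2, so t = −ln(0.8)/λ = 0.22314/0.157 ≈ 1.4213 hours.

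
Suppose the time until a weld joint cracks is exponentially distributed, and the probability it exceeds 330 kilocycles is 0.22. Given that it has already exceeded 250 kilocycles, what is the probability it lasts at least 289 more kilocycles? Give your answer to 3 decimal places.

0.266

From e^(−λ·330) = 0.22, λ = −ln(0.22)/330 = 0.00458827.
Memoryless: P(X > 250+289 | X > 250) = P(X > 289) = e^(−0.00458827·289) ≈ 0.266.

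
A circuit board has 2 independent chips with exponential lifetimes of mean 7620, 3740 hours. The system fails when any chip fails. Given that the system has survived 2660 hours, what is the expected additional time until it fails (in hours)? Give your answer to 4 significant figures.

2509

First-failure rate Σλ = 1/7620 + 1/3740 = 0.000398613.
By memorylessness the expected residual is 1/Σλ = 2508.7 hours, regardless of the 2660 already elapsed.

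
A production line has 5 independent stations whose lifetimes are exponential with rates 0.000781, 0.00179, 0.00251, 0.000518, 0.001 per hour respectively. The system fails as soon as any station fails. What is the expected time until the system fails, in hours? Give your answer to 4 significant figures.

The time to first failure is exponential with rate Σλ = 0.000781 + 0.00179 + 0.00251 + 0.000518 + 0.001 = 0.006599.
E[min] = 1/Σλ = 1/0.006599 = 151.538 hours.

151.5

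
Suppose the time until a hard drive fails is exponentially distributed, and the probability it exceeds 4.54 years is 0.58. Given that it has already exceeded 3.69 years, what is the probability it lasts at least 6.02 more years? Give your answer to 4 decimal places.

0.4856

From e^(−λ·4.54) = 0.58, λ = −ln(0.58)/4.54 = 0.119984.
Memoryless: P(X > 3.69+6.02 | X > 3.69) = P(X > 6.02) = e^(−0.119984·6.02) ≈ 0.4856.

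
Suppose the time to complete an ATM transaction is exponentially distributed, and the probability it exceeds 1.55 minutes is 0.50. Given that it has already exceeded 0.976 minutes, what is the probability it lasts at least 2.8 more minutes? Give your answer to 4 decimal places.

From e^(−λ·1.55) = 0.50, λ = −ln(0.50)/1.55 = 0.447192.
Memoryless: P(X > 0.976+2.8 | X > 0.976) = P(X > 2.8) = e^(−0.447192·2.8) ≈ 0.2859.

0.2859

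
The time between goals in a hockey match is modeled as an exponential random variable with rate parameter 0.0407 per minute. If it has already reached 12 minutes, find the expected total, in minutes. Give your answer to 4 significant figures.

36.57

By memorylessness, E[X | X > 12] = 12 + 1/λ = 12 + 24.57 = 36.57 minutes.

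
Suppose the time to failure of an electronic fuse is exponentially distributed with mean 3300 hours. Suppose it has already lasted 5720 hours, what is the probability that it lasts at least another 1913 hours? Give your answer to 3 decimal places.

0.560

The rate is λ = 1/3300 = 0.00030303 per hour.
P(X > s+t | X > s) = e^(−λ(s+t))/e^(−λs) = e^(−λt), independent of s = 5720.
P(X > 1913) = e^(−0.5797) ≈ 0.560.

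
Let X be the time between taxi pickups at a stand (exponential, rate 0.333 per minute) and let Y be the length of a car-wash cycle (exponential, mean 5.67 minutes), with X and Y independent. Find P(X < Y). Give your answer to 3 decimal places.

λ_1 = 0.333, λ_2 = 1/5.67 = 0.176367.
For independent exponentials, P(X < Y) = λ_1/(λ_1+λ_2) = 0.333/0.509367 ≈ 0.654.

0.654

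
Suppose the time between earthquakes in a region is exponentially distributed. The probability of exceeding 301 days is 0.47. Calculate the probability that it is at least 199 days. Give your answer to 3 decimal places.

0.607

e^(−λ·301) = 0.47 ⇒ λ = −ln(0.47)/301 = 0.00250838.
P(X > 199) = e^(−0.00250838·199) = e^(−0.49917) ≈ 0.607.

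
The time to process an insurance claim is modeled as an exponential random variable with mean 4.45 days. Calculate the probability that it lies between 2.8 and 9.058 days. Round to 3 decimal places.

0.402

The rate is λ = 1/4.45 = 0.224719 per day.
P(2.8 < X < 9.058) = e^(−λ·2.8) − e^(−λ·9.058) = 0.53301 − 0.13061 ≈ 0.402.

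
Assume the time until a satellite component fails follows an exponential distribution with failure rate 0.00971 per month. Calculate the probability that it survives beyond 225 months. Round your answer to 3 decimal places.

0.113

P(X > 225) = e^(−λ·225) = e^(−2.1848) ≈ 0.113.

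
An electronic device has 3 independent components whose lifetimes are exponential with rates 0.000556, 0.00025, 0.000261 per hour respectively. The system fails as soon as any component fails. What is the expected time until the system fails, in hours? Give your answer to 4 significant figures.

937.2

The time to first failure is exponential with rate Σλ = 0.000556 + 0.00025 + 0.000261 = 0.001067.
E[min] = 1/Σλ = 1/0.001067 = 937.207 hours.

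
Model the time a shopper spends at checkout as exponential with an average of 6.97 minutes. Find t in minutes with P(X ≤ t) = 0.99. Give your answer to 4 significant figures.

32.10

The rate is λ = 1/6.97 = 0.143472 per minute.
Set 1 − e^(−λt) = 0.99, so t = −ln(0.01)/λ = 4.6052/0.143472 ≈ 32.098 minutes.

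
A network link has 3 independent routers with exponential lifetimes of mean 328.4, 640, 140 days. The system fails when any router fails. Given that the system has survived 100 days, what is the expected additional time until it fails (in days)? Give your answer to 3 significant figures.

First-failure rate Σλ = 1/328.4 + 1/640 + 1/140 = 0.0117504.
By memorylessness the expected residual is 1/Σλ = 85.1033 days, regardless of the 100 already elapsed.

85.1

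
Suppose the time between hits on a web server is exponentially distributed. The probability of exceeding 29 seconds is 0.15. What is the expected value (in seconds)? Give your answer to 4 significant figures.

15.29

e^(−λ·29) = 0.15 ⇒ λ = −ln(0.15)/29 = 0.0654179.
Mean = 1/λ = 15.2863 seconds.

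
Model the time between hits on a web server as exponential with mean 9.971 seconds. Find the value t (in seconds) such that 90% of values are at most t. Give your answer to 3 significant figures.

The rate is λ = 1/9.971 = 0.100291 per second.
Set 1 − e^(−λt) = 0.9, so t = −ln(0.1)/λ = 2.3026/0.100291 ≈ 22.9591 seconds.

23.0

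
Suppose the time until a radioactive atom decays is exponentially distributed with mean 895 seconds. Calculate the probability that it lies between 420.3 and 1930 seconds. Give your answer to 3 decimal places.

0.510

The rate is λ = 1/895 = 0.00111732 per second.
P(420.3 < X < 1930) = e^(−λ·420.3) − e^(−λ·1930) = 0.62525 − 0.11574 ≈ 0.510.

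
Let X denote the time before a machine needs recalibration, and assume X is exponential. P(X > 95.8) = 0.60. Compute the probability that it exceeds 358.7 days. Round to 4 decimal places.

0.1477

e^(−λ·95.8) = 0.60 ⇒ λ = −ln(0.60)/95.8 = 0.00533221.
P(X > 358.7) = e^(−0.00533221·358.7) = e^(−1.9127) ≈ 0.1477.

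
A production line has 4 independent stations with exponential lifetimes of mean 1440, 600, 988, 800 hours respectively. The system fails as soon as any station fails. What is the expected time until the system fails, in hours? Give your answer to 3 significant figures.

216

The first failure time is exponential with rate Σλ_i = 1/1440 + 1/600 + 1/988 + 1/800 = 0.00462326 per hour.
E[min] = 1/Σλ = 1/0.00462326 = 216.298 hours.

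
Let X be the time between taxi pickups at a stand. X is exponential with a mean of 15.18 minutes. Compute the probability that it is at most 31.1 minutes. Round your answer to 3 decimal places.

0.871

The rate is λ = 1/15.18 = 0.0658762 per minute.
P(X ≤ 31.1) = 1 − e^(−λ·31.1) = 1 − e^(−2.0487) ≈ 0.871.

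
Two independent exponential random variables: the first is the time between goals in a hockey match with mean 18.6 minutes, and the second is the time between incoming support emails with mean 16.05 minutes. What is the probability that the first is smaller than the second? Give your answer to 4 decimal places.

λ_1 = 1/18.6 = 0.0537634, λ_2 = 1/16.05 = 0.0623053.
For independent exponentials, P(the first < the second) = λ_1/(λ_1+λ_2) = 0.0537634/0.116069 ≈ 0.4632.

0.4632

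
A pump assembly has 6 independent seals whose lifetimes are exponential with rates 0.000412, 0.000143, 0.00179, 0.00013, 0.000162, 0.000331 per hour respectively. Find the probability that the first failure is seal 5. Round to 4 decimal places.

0.0546

The time to first failure is exponential with rate Σλ = 0.000412 + 0.000143 + 0.00179 + 0.00013 + 0.000162 + 0.000331 = 0.002968.
P(seal 5 first) = λ_5/Σλ = 0.000162/0.002968 ≈ 0.0546.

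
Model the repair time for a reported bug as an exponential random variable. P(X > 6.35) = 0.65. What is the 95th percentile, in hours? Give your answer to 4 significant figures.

e^(−λ·6.35) = 0.65 ⇒ λ = −ln(0.65)/6.35 = 0.0678398.
95th percentile: 1 − e^(−λt) = 0.95, t = −ln(0.05)/λ = 44.1589 hours.

44.16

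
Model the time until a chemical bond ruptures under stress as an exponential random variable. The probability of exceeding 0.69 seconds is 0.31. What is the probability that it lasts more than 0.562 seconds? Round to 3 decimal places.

0.385

e^(−λ·0.69) = 0.31 ⇒ λ = −ln(0.31)/0.69 = 1.69737.
P(X > 0.562) = e^(−1.69737·0.562) = e^(−0.95392) ≈ 0.385.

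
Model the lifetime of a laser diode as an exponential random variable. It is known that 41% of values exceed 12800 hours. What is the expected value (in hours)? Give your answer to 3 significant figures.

e^(−λ·12800) = 0.41 ⇒ λ = −ln(0.41)/12800 = 0.0000696561.
Mean = 1/λ = 14356.2 hours.

14400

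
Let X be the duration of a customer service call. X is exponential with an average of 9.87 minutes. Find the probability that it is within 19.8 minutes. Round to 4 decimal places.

0.8655

The rate is λ = 1/9.87 = 0.101317 per minute.
P(X ≤ 19.8) = 1 − e^(−λ·19.8) = 1 − e^(−2.0061) ≈ 0.8655.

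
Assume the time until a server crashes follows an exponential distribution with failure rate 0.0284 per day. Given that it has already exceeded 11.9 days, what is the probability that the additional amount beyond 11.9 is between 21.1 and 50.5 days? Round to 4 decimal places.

0.3109

Memoryless: the residual past 11.9 is again Exp(λ).
P(21.1 < residual < 50.5) = e^(−λ·21.1) − e^(−λ·50.5) = 0.54923 − 0.23831 ≈ 0.3109.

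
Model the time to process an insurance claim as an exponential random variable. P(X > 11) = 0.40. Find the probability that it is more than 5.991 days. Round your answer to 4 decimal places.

e^(−λ·11) = 0.40 ⇒ λ = −ln(0.40)/11 = 0.0832992.
P(X > 5.991) = e^(−0.0832992·5.991) = e^(−0.49905) ≈ 0.6071.

0.6071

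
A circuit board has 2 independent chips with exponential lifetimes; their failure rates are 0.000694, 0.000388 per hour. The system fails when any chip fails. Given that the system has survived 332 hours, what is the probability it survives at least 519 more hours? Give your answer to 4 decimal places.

0.5703

Time to first failure ~ Exp(Σλ) with Σλ = 0.001082.
By memorylessness, P(T > 332+519 | T > 332) = P(T > 519) = e^(−0.001082·519) ≈ 0.5703.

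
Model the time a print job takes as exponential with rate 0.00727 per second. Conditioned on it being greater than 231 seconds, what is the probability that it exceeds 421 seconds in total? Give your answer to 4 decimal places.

By the memoryless property, P(X > 231+190 | X > 231) = P(X > 190).
P(X > 190) = e^(−1.3813) ≈ 0.2513.

0.2513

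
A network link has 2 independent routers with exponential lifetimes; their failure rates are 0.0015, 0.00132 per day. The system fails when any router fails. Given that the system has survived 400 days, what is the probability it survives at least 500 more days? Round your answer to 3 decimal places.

0.244

Time to first failure ~ Exp(Σλ) with Σλ = 0.00282.
By memorylessness, P(T > 400+500 | T > 400) = P(T > 500) = e^(−0.00282·500) ≈ 0.244.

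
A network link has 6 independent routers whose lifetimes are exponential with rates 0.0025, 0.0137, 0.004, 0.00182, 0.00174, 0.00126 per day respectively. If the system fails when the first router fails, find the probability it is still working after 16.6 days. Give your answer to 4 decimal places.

The time to first failure is exponential with rate Σλ = 0.0025 + 0.0137 + 0.004 + 0.00182 + 0.00174 + 0.00126 = 0.02502.
P(min > 16.6) = e^(−0.02502·16.6) = e^(−0.41533) ≈ 0.6601.

0.6601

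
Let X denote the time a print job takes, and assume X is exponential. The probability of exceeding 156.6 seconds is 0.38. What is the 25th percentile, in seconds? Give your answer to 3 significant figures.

46.6

e^(−λ·156.6) = 0.38 ⇒ λ = −ln(0.38)/156.6 = 0.0061787.
25th percentile: 1 − e^(−λt) = 0.25, t = −ln(0.75)/λ = 46.5603 seconds.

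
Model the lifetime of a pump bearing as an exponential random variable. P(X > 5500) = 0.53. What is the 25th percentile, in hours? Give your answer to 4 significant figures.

e^(−λ·5500) = 0.53 ⇒ λ = −ln(0.53)/5500 = 0.000115432.
25th percentile: 1 − e^(−λt) = 0.25, t = −ln(0.75)/λ = 2492.21 hours.

2492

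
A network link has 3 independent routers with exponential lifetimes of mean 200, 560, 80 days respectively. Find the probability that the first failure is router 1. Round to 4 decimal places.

Rates: λ_i = 1/mean_i → 0.005, 0.00178571, 0.0125; Σλ = 0.0192857.
P(router 1 first) = λ_1/Σλ = 0.005/0.0192857 ≈ 0.2593.

0.2593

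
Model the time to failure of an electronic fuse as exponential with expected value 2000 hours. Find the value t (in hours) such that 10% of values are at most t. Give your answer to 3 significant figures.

The rate is λ = 1/2000 = 0.0005 per hour.
Set 1 − e^(−λt) = 0.1, so t = −ln(0.9)/λ = 0.10536/0.0005 ≈ 210.721 hours.

211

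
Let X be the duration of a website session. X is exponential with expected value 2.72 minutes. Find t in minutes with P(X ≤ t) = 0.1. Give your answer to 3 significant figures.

The rate is λ = 1/2.72 = 0.367647 per minute.
Set 1 − e^(−λt) = 0.1, so t = −ln(0.9)/λ = 0.10536/0.367647 ≈ 0.286581 minutes.

0.287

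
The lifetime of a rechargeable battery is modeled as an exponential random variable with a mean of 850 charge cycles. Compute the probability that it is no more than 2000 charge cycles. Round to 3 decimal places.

The rate is λ = 1/850 = 0.00117647 per charge cycle.
P(X ≤ 2000) = 1 − e^(−λ·2000) = 1 − e^(−2.3529) ≈ 0.905.

0.905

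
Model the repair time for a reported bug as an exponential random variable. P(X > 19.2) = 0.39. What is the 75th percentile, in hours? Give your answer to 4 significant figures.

28.27

e^(−λ·19.2) = 0.39 ⇒ λ = −ln(0.39)/19.2 = 0.0490421.
75th percentile: 1 − e^(−λt) = 0.75, t = −ln(0.25)/λ = 28.2674 hours.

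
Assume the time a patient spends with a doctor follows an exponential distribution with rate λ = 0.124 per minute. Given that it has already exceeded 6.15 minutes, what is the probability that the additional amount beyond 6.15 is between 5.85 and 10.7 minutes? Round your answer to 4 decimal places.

Memoryless: the residual past 6.15 is again Exp(λ).
P(5.85 < residual < 10.7) = e^(−λ·5.85) − e^(−λ·10.7) = 0.48413 − 0.26532 ≈ 0.2188.

0.2188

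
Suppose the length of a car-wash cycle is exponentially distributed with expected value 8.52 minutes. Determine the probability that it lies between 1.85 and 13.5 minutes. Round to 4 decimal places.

0.5998

The rate is λ = 1/8.52 = 0.117371 per minute.
P(1.85 < X < 13.5) = e^(−λ·1.85) − e^(−λ·13.5) = 0.80482 − 0.20505 ≈ 0.5998.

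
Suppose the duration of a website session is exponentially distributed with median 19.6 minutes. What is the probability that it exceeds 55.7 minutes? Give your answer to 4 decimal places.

0.1395

For an exponential, median = ln(2)/λ, so λ = ln 2 / 19.6 = 0.0353647 per minute.
P(X > 55.7) = e^(−λ·55.7) = e^(−1.9698) ≈ 0.1395.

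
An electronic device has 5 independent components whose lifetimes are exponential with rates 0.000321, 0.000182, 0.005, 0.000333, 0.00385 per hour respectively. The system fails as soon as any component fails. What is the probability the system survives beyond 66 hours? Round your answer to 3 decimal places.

The time to first failure is exponential with rate Σλ = 0.000321 + 0.000182 + 0.005 + 0.000333 + 0.00385 = 0.009686.
P(min > 66) = e^(−0.009686·66) = e^(−0.63928) ≈ 0.528.

0.528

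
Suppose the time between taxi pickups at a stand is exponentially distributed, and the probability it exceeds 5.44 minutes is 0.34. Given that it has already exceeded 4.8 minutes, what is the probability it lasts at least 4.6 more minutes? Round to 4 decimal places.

0.4016

From e^(−λ·5.44) = 0.34, λ = −ln(0.34)/5.44 = 0.198311.
Memoryless: P(X > 4.8+4.6 | X > 4.8) = P(X > 4.6) = e^(−0.198311·4.6) ≈ 0.4016.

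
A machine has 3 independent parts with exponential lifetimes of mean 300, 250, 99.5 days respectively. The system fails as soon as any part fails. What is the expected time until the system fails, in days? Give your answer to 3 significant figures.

57.5

The first failure time is exponential with rate Σλ_i = 1/300 + 1/250 + 1/99.5 = 0.0173836 per day.
E[min] = 1/Σλ = 1/0.0173836 = 57.5255 days.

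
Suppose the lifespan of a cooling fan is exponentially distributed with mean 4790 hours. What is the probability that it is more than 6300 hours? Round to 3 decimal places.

The rate is λ = 1/4790 = 0.000208768 per hour.
P(X > 6300) = e^(−λ·6300) = e^(−1.3152) ≈ 0.268.

0.268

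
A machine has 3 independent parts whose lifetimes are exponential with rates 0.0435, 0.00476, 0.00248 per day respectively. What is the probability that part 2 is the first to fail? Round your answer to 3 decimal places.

0.094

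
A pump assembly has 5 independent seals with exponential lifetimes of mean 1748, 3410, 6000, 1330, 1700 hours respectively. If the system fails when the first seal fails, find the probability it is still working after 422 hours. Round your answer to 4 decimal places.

The first failure time is exponential with rate Σλ_i = 1/1748 + 1/3410 + 1/6000 + 1/1330 + 1/1700 = 0.00237212 per hour.
P(min > 422) = e^(−0.00237212·422) = e^(−1.001) ≈ 0.3675.

0.3675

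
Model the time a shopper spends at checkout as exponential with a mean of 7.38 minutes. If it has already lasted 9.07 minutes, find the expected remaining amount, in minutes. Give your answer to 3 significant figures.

7.38

The rate is λ = 1/7.38 = 0.135501 per minute.
By memorylessness, the remaining amount past any threshold is again Exp(λ) with mean 1/λ = 7.38 minutes.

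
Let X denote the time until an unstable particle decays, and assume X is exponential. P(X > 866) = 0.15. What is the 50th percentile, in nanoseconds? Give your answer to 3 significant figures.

316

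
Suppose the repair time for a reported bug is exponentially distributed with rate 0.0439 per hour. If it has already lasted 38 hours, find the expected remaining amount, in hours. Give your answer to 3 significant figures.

By memorylessness, the remaining amount past any threshold is again Exp(λ) with mean 1/λ = 22.779 hours.

22.8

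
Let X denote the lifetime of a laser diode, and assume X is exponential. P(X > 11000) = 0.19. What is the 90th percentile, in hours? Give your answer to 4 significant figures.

e^(−λ·11000) = 0.19 ⇒ λ = −ln(0.19)/11000 = 0.000150976.
90th percentile: 1 − e^(−λt) = 0.9, t = −ln(0.1)/λ = 15251.4 hours.

15250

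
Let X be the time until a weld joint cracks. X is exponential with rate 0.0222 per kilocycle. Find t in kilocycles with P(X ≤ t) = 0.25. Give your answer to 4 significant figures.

Set 1 − e^(−λt) = 0.25, so t = −ln(0.75)/λ = 0.28768/0.0222 ≈ 12.9587 kilocycles.

12.96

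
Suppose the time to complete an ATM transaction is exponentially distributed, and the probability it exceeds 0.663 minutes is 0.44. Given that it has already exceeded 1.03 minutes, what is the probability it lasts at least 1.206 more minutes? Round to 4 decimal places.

0.2246

From e^(−λ·0.663) = 0.44, λ = −ln(0.44)/0.663 = 1.23828.
Memoryless: P(X > 1.03+1.206 | X > 1.03) = P(X > 1.206) = e^(−1.23828·1.206) ≈ 0.2246.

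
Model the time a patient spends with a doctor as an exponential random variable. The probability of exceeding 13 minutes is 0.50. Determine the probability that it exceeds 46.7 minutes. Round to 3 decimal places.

0.083

e^(−λ·13) = 0.50 ⇒ λ = −ln(0.50)/13 = 0.053319.
P(X > 46.7) = e^(−0.053319·46.7) = e^(−2.49) ≈ 0.083.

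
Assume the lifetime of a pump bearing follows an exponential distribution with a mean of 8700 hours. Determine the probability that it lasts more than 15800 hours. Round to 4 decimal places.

0.1627

The rate is λ = 1/8700 = 0.000114943 per hour.
P(X > 15800) = e^(−λ·15800) = e^(−1.8161) ≈ 0.1627.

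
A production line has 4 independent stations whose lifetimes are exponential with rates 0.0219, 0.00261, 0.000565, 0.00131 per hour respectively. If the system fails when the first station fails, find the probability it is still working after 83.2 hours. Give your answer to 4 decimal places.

The time to first failure is exponential with rate Σλ = 0.0219 + 0.00261 + 0.000565 + 0.00131 = 0.026385.
P(min > 83.2) = e^(−0.026385·83.2) = e^(−2.1952) ≈ 0.1113.

0.1113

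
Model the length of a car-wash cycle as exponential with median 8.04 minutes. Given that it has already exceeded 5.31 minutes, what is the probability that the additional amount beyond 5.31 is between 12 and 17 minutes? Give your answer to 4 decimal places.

0.1244

For an exponential, median = ln(2)/λ, so λ = ln 2 / 8.04 = 0.0862123 per minute.
Memoryless: the residual past 5.31 is again Exp(λ).
P(12 < residual < 17) = e^(−λ·12) − e^(−λ·17) = 0.35539 − 0.23094 ≈ 0.1244.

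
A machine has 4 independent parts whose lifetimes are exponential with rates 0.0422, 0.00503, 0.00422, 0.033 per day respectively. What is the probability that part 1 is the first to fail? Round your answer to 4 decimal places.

The time to first failure is exponential with rate Σλ = 0.0422 + 0.00503 + 0.00422 + 0.033 = 0.08445.
P(part 1 first) = λ_1/Σλ = 0.0422/0.08445 ≈ 0.4997.

0.4997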